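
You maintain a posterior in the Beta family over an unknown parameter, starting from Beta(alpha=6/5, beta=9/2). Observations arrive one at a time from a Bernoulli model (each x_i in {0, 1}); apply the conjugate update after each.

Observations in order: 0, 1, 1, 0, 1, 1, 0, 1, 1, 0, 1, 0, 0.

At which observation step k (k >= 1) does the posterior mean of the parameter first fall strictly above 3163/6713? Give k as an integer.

obs 1: x=0 → posterior Beta(6/5, 11/2)
obs 2: x=1 → posterior Beta(11/5, 11/2)
obs 3: x=1 → posterior Beta(16/5, 11/2)
obs 4: x=0 → posterior Beta(16/5, 13/2)
obs 5: x=1 → posterior Beta(21/5, 13/2)
obs 6: x=1 → posterior Beta(26/5, 13/2)
obs 7: x=0 → posterior Beta(26/5, 15/2)
obs 8: x=1 → posterior Beta(31/5, 15/2)
obs 9: x=1 → posterior Beta(36/5, 15/2)
obs 10: x=0 → posterior Beta(36/5, 17/2)
obs 11: x=1 → posterior Beta(41/5, 17/2)
obs 12: x=0 → posterior Beta(41/5, 19/2)
obs 13: x=0 → posterior Beta(41/5, 21/2)

k = 9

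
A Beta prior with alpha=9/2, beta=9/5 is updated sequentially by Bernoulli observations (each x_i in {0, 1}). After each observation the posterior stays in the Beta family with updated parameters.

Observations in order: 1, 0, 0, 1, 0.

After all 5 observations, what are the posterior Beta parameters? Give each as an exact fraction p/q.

alpha=13/2, beta=24/5

obs 1: x=1 → posterior Beta(11/2, 9/5)
obs 2: x=0 → posterior Beta(11/2, 14/5)
obs 3: x=0 → posterior Beta(11/2, 19/5)
obs 4: x=1 → posterior Beta(13/2, 19/5)
obs 5: x=0 → posterior Beta(13/2, 24/5)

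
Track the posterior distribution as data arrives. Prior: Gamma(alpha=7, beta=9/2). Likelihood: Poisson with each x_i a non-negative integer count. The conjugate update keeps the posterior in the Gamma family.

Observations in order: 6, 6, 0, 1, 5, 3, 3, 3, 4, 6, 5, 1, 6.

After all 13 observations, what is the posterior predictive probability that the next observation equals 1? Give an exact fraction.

obs 1: x=6 → posterior Gamma(13, 11/2)
obs 2: x=6 → posterior Gamma(19, 13/2)
obs 3: x=0 → posterior Gamma(19, 15/2)
obs 4: x=1 → posterior Gamma(20, 17/2)
obs 5: x=5 → posterior Gamma(25, 19/2)
obs 6: x=3 → posterior Gamma(28, 21/2)
obs 7: x=3 → posterior Gamma(31, 23/2)
obs 8: x=3 → posterior Gamma(34, 25/2)
obs 9: x=4 → posterior Gamma(38, 27/2)
obs 10: x=6 → posterior Gamma(44, 29/2)
obs 11: x=5 → posterior Gamma(49, 31/2)
obs 12: x=1 → posterior Gamma(50, 33/2)
obs 13: x=6 → posterior Gamma(56, 35/2)

32887321679652753247149588767012112412011978328663097670414572348818182945251464843750000/244060935614376048905075508812749091366937113481559315007326191067484865223123910372818117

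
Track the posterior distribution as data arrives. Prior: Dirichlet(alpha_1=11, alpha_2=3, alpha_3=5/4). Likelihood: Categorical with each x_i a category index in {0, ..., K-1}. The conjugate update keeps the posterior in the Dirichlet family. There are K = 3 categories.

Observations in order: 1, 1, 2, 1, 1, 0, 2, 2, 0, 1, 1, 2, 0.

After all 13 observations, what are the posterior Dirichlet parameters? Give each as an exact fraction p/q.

alpha_1=14, alpha_2=9, alpha_3=21/4

obs 1: x=1 → posterior Dirichlet(11, 4, 5/4)
obs 2: x=1 → posterior Dirichlet(11, 5, 5/4)
obs 3: x=2 → posterior Dirichlet(11, 5, 9/4)
obs 4: x=1 → posterior Dirichlet(11, 6, 9/4)
obs 5: x=1 → posterior Dirichlet(11, 7, 9/4)
obs 6: x=0 → posterior Dirichlet(12, 7, 9/4)
obs 7: x=2 → posterior Dirichlet(12, 7, 13/4)
obs 8: x=2 → posterior Dirichlet(12, 7, 17/4)
obs 9: x=0 → posterior Dirichlet(13, 7, 17/4)
obs 10: x=1 → posterior Dirichlet(13, 8, 17/4)
obs 11: x=1 → posterior Dirichlet(13, 9, 17/4)
obs 12: x=2 → posterior Dirichlet(13, 9, 21/4)
obs 13: x=0 → posterior Dirichlet(14, 9, 21/4)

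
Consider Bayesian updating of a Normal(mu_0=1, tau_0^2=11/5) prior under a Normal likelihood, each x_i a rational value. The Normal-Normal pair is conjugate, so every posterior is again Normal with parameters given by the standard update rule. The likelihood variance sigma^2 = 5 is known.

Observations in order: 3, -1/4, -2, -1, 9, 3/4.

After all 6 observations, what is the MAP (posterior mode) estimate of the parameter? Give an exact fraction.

obs 1: x=3 → posterior Normal(29/18, 55/36)
obs 2: x=-1/4 → posterior Normal(221/188, 55/47)
obs 3: x=-2 → posterior Normal(133/232, 55/58)
obs 4: x=-1 → posterior Normal(89/276, 55/69)
obs 5: x=9 → posterior Normal(97/64, 11/16)
obs 6: x=3/4 → posterior Normal(37/26, 55/91)

37/26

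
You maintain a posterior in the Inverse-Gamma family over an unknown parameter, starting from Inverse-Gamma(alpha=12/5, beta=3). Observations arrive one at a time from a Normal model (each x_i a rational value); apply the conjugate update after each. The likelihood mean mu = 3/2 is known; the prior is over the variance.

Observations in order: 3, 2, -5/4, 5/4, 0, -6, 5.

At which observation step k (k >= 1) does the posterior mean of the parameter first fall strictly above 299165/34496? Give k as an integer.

k = 7

obs 1: x=3 → posterior Inverse-Gamma(29/10, 33/8)
obs 2: x=2 → posterior Inverse-Gamma(17/5, 17/4)
obs 3: x=-5/4 → posterior Inverse-Gamma(39/10, 257/32)
obs 4: x=5/4 → posterior Inverse-Gamma(22/5, 129/16)
obs 5: x=0 → posterior Inverse-Gamma(49/10, 147/16)
obs 6: x=-6 → posterior Inverse-Gamma(27/5, 597/16)
obs 7: x=5 → posterior Inverse-Gamma(59/10, 695/16)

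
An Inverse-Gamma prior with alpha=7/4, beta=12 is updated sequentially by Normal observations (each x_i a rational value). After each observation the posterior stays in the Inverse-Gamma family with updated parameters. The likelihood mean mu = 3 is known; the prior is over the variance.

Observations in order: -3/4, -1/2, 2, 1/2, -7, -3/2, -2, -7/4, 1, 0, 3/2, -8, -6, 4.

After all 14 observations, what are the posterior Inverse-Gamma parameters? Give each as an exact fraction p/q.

alpha=35/4, beta=3549/16

obs 1: x=-3/4 → posterior Inverse-Gamma(9/4, 609/32)
obs 2: x=-1/2 → posterior Inverse-Gamma(11/4, 805/32)
obs 3: x=2 → posterior Inverse-Gamma(13/4, 821/32)
obs 4: x=1/2 → posterior Inverse-Gamma(15/4, 921/32)
obs 5: x=-7 → posterior Inverse-Gamma(17/4, 2521/32)
obs 6: x=-3/2 → posterior Inverse-Gamma(19/4, 2845/32)
obs 7: x=-2 → posterior Inverse-Gamma(21/4, 3245/32)
obs 8: x=-7/4 → posterior Inverse-Gamma(23/4, 1803/16)
obs 9: x=1 → posterior Inverse-Gamma(25/4, 1835/16)
obs 10: x=0 → posterior Inverse-Gamma(27/4, 1907/16)
obs 11: x=3/2 → posterior Inverse-Gamma(29/4, 1925/16)
obs 12: x=-8 → posterior Inverse-Gamma(31/4, 2893/16)
obs 13: x=-6 → posterior Inverse-Gamma(33/4, 3541/16)
obs 14: x=4 → posterior Inverse-Gamma(35/4, 3549/16)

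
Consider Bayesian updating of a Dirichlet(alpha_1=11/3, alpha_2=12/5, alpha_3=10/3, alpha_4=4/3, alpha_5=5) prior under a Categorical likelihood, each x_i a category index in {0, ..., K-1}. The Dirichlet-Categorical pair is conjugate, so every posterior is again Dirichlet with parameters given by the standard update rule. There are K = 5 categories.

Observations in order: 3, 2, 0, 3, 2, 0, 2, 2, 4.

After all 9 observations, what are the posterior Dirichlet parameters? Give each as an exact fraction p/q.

alpha_1=17/3, alpha_2=12/5, alpha_3=22/3, alpha_4=10/3, alpha_5=6

obs 1: x=3 → posterior Dirichlet(11/3, 12/5, 10/3, 7/3, 5)
obs 2: x=2 → posterior Dirichlet(11/3, 12/5, 13/3, 7/3, 5)
obs 3: x=0 → posterior Dirichlet(14/3, 12/5, 13/3, 7/3, 5)
obs 4: x=3 → posterior Dirichlet(14/3, 12/5, 13/3, 10/3, 5)
obs 5: x=2 → posterior Dirichlet(14/3, 12/5, 16/3, 10/3, 5)
obs 6: x=0 → posterior Dirichlet(17/3, 12/5, 16/3, 10/3, 5)
obs 7: x=2 → posterior Dirichlet(17/3, 12/5, 19/3, 10/3, 5)
obs 8: x=2 → posterior Dirichlet(17/3, 12/5, 22/3, 10/3, 5)
obs 9: x=4 → posterior Dirichlet(17/3, 12/5, 22/3, 10/3, 6)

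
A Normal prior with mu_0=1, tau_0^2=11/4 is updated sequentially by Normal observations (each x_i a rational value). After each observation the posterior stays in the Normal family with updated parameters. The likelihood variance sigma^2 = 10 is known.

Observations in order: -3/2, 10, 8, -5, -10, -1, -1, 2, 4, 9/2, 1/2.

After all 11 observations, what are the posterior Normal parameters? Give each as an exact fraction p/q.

mu_0=311/322, tau_0^2=110/161

obs 1: x=-3/2 → posterior Normal(47/102, 110/51)
obs 2: x=10 → posterior Normal(267/124, 55/31)
obs 3: x=8 → posterior Normal(443/146, 110/73)
obs 4: x=-5 → posterior Normal(111/56, 55/42)
obs 5: x=-10 → posterior Normal(113/190, 22/19)
obs 6: x=-1 → posterior Normal(91/212, 55/53)
obs 7: x=-1 → posterior Normal(23/78, 110/117)
obs 8: x=2 → posterior Normal(113/256, 55/64)
obs 9: x=4 → posterior Normal(201/278, 110/139)
obs 10: x=9/2 → posterior Normal(1, 11/15)
obs 11: x=1/2 → posterior Normal(311/322, 110/161)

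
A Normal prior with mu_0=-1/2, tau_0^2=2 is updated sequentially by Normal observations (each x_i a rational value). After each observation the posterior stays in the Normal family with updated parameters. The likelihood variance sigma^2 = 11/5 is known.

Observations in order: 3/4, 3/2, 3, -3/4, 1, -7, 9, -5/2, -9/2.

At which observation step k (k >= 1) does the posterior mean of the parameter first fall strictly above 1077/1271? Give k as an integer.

k = 3

obs 1: x=3/4 → posterior Normal(2/21, 22/21)
obs 2: x=3/2 → posterior Normal(17/31, 22/31)
obs 3: x=3 → posterior Normal(47/41, 22/41)
obs 4: x=-3/4 → posterior Normal(79/102, 22/51)
obs 5: x=1 → posterior Normal(99/122, 22/61)
obs 6: x=-7 → posterior Normal(-41/142, 22/71)
obs 7: x=9 → posterior Normal(139/162, 22/81)
obs 8: x=-5/2 → posterior Normal(89/182, 22/91)
obs 9: x=-9/2 → posterior Normal(-1/202, 22/101)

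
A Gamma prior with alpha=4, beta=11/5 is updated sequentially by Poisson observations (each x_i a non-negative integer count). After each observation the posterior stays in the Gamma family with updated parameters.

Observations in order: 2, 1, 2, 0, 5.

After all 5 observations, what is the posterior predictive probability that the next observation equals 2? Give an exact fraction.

obs 1: x=2 → posterior Gamma(6, 16/5)
obs 2: x=1 → posterior Gamma(7, 21/5)
obs 3: x=2 → posterior Gamma(9, 26/5)
obs 4: x=0 → posterior Gamma(9, 31/5)
obs 5: x=5 → posterior Gamma(14, 36/5)

16119973312970140680192000/63759030914653054346432641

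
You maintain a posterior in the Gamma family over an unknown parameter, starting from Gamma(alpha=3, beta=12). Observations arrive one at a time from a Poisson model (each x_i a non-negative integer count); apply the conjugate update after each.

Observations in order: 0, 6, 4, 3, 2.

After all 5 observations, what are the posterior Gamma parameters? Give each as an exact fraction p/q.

obs 1: x=0 → posterior Gamma(3, 13)
obs 2: x=6 → posterior Gamma(9, 14)
obs 3: x=4 → posterior Gamma(13, 15)
obs 4: x=3 → posterior Gamma(16, 16)
obs 5: x=2 → posterior Gamma(18, 17)

alpha=18, beta=17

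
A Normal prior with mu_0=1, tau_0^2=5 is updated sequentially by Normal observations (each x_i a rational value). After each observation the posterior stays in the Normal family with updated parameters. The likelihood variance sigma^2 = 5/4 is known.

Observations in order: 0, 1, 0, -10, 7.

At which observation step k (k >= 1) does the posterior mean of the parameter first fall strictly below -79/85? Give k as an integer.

obs 1: x=0 → posterior Normal(1/5, 1)
obs 2: x=1 → posterior Normal(5/9, 5/9)
obs 3: x=0 → posterior Normal(5/13, 5/13)
obs 4: x=-10 → posterior Normal(-35/17, 5/17)
obs 5: x=7 → posterior Normal(-1/3, 5/21)

k = 4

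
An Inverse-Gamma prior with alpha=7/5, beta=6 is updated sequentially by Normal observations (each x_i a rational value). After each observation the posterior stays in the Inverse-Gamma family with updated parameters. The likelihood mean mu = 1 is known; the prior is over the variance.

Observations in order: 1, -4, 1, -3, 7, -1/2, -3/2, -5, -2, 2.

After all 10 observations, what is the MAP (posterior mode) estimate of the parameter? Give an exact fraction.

1435/148

obs 1: x=1 → posterior Inverse-Gamma(19/10, 6)
obs 2: x=-4 → posterior Inverse-Gamma(12/5, 37/2)
obs 3: x=1 → posterior Inverse-Gamma(29/10, 37/2)
obs 4: x=-3 → posterior Inverse-Gamma(17/5, 53/2)
obs 5: x=7 → posterior Inverse-Gamma(39/10, 89/2)
obs 6: x=-1/2 → posterior Inverse-Gamma(22/5, 365/8)
obs 7: x=-3/2 → posterior Inverse-Gamma(49/10, 195/4)
obs 8: x=-5 → posterior Inverse-Gamma(27/5, 267/4)
obs 9: x=-2 → posterior Inverse-Gamma(59/10, 285/4)
obs 10: x=2 → posterior Inverse-Gamma(32/5, 287/4)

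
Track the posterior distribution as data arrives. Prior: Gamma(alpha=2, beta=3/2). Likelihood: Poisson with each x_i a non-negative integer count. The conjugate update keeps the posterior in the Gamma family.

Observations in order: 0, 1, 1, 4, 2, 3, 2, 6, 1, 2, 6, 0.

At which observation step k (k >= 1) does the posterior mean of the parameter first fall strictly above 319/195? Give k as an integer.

obs 1: x=0 → posterior Gamma(2, 5/2)
obs 2: x=1 → posterior Gamma(3, 7/2)
obs 3: x=1 → posterior Gamma(4, 9/2)
obs 4: x=4 → posterior Gamma(8, 11/2)
obs 5: x=2 → posterior Gamma(10, 13/2)
obs 6: x=3 → posterior Gamma(13, 15/2)
obs 7: x=2 → posterior Gamma(15, 17/2)
obs 8: x=6 → posterior Gamma(21, 19/2)
obs 9: x=1 → posterior Gamma(22, 21/2)
obs 10: x=2 → posterior Gamma(24, 23/2)
obs 11: x=6 → posterior Gamma(30, 25/2)
obs 12: x=0 → posterior Gamma(30, 27/2)

k = 6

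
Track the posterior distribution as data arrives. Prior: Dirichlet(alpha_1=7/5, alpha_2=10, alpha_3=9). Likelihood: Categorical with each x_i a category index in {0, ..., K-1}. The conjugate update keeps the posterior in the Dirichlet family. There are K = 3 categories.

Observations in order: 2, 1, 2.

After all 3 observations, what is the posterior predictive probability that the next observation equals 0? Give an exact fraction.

7/117

obs 1: x=2 → posterior Dirichlet(7/5, 10, 10)
obs 2: x=1 → posterior Dirichlet(7/5, 11, 10)
obs 3: x=2 → posterior Dirichlet(7/5, 11, 11)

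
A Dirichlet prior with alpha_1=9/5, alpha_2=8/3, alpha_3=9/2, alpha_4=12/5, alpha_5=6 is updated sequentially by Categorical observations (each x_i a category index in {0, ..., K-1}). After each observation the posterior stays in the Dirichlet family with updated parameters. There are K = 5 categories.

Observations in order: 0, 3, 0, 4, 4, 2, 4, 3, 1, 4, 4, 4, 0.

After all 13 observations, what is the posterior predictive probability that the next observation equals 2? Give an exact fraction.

165/911

obs 1: x=0 → posterior Dirichlet(14/5, 8/3, 9/2, 12/5, 6)
obs 2: x=3 → posterior Dirichlet(14/5, 8/3, 9/2, 17/5, 6)
obs 3: x=0 → posterior Dirichlet(19/5, 8/3, 9/2, 17/5, 6)
obs 4: x=4 → posterior Dirichlet(19/5, 8/3, 9/2, 17/5, 7)
obs 5: x=4 → posterior Dirichlet(19/5, 8/3, 9/2, 17/5, 8)
obs 6: x=2 → posterior Dirichlet(19/5, 8/3, 11/2, 17/5, 8)
obs 7: x=4 → posterior Dirichlet(19/5, 8/3, 11/2, 17/5, 9)
obs 8: x=3 → posterior Dirichlet(19/5, 8/3, 11/2, 22/5, 9)
obs 9: x=1 → posterior Dirichlet(19/5, 11/3, 11/2, 22/5, 9)
obs 10: x=4 → posterior Dirichlet(19/5, 11/3, 11/2, 22/5, 10)
obs 11: x=4 → posterior Dirichlet(19/5, 11/3, 11/2, 22/5, 11)
obs 12: x=4 → posterior Dirichlet(19/5, 11/3, 11/2, 22/5, 12)
obs 13: x=0 → posterior Dirichlet(24/5, 11/3, 11/2, 22/5, 12)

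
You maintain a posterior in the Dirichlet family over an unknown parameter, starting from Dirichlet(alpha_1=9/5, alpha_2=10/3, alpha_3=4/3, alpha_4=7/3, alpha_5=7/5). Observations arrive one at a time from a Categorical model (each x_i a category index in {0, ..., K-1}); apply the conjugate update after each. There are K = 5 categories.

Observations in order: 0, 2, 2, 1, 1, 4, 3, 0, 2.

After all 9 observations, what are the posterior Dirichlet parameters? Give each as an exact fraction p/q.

obs 1: x=0 → posterior Dirichlet(14/5, 10/3, 4/3, 7/3, 7/5)
obs 2: x=2 → posterior Dirichlet(14/5, 10/3, 7/3, 7/3, 7/5)
obs 3: x=2 → posterior Dirichlet(14/5, 10/3, 10/3, 7/3, 7/5)
obs 4: x=1 → posterior Dirichlet(14/5, 13/3, 10/3, 7/3, 7/5)
obs 5: x=1 → posterior Dirichlet(14/5, 16/3, 10/3, 7/3, 7/5)
obs 6: x=4 → posterior Dirichlet(14/5, 16/3, 10/3, 7/3, 12/5)
obs 7: x=3 → posterior Dirichlet(14/5, 16/3, 10/3, 10/3, 12/5)
obs 8: x=0 → posterior Dirichlet(19/5, 16/3, 10/3, 10/3, 12/5)
obs 9: x=2 → posterior Dirichlet(19/5, 16/3, 13/3, 10/3, 12/5)

alpha_1=19/5, alpha_2=16/3, alpha_3=13/3, alpha_4=10/3, alpha_5=12/5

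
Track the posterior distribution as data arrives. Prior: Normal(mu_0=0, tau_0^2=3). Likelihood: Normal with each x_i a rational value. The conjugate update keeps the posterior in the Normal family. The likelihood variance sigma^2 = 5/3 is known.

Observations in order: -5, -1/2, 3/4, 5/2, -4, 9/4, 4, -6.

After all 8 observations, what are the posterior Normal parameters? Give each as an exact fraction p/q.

obs 1: x=-5 → posterior Normal(-45/14, 15/14)
obs 2: x=-1/2 → posterior Normal(-99/46, 15/23)
obs 3: x=3/4 → posterior Normal(-171/128, 15/32)
obs 4: x=5/2 → posterior Normal(-81/164, 15/41)
obs 5: x=-4 → posterior Normal(-9/8, 3/10)
obs 6: x=9/4 → posterior Normal(-36/59, 15/59)
obs 7: x=4 → posterior Normal(0, 15/68)
obs 8: x=-6 → posterior Normal(-54/77, 15/77)

mu_0=-54/77, tau_0^2=15/77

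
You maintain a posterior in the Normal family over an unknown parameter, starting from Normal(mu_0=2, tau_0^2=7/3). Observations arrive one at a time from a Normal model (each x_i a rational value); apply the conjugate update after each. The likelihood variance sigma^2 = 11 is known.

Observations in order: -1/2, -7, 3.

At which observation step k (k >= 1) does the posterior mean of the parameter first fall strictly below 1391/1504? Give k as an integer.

k = 2

obs 1: x=-1/2 → posterior Normal(25/16, 77/40)
obs 2: x=-7 → posterior Normal(27/94, 77/47)
obs 3: x=3 → posterior Normal(23/36, 77/54)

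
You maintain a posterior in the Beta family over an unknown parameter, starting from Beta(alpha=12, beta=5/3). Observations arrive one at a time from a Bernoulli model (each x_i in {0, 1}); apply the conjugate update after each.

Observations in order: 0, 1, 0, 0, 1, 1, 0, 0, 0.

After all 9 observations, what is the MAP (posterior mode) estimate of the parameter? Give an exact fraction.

obs 1: x=0 → posterior Beta(12, 8/3)
obs 2: x=1 → posterior Beta(13, 8/3)
obs 3: x=0 → posterior Beta(13, 11/3)
obs 4: x=0 → posterior Beta(13, 14/3)
obs 5: x=1 → posterior Beta(14, 14/3)
obs 6: x=1 → posterior Beta(15, 14/3)
obs 7: x=0 → posterior Beta(15, 17/3)
obs 8: x=0 → posterior Beta(15, 20/3)
obs 9: x=0 → posterior Beta(15, 23/3)

21/31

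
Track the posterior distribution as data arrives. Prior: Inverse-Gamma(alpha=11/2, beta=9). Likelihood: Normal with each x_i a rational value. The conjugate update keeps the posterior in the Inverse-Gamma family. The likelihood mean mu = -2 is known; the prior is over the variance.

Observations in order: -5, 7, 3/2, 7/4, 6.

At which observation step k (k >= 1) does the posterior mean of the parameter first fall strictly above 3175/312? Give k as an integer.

obs 1: x=-5 → posterior Inverse-Gamma(6, 27/2)
obs 2: x=7 → posterior Inverse-Gamma(13/2, 54)
obs 3: x=3/2 → posterior Inverse-Gamma(7, 481/8)
obs 4: x=7/4 → posterior Inverse-Gamma(15/2, 2149/32)
obs 5: x=6 → posterior Inverse-Gamma(8, 3173/32)

k = 4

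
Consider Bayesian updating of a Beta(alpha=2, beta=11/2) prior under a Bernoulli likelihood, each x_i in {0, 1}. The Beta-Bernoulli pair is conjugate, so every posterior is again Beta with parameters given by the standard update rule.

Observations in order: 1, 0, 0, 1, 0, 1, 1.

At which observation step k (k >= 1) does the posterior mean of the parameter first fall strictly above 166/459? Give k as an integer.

k = 6

obs 1: x=1 → posterior Beta(3, 11/2)
obs 2: x=0 → posterior Beta(3, 13/2)
obs 3: x=0 → posterior Beta(3, 15/2)
obs 4: x=1 → posterior Beta(4, 15/2)
obs 5: x=0 → posterior Beta(4, 17/2)
obs 6: x=1 → posterior Beta(5, 17/2)
obs 7: x=1 → posterior Beta(6, 17/2)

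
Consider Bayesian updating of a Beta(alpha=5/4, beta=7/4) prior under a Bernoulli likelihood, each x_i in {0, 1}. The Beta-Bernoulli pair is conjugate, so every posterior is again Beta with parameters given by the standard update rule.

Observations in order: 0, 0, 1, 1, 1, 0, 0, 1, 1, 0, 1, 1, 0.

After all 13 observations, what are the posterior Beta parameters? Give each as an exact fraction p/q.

obs 1: x=0 → posterior Beta(5/4, 11/4)
obs 2: x=0 → posterior Beta(5/4, 15/4)
obs 3: x=1 → posterior Beta(9/4, 15/4)
obs 4: x=1 → posterior Beta(13/4, 15/4)
obs 5: x=1 → posterior Beta(17/4, 15/4)
obs 6: x=0 → posterior Beta(17/4, 19/4)
obs 7: x=0 → posterior Beta(17/4, 23/4)
obs 8: x=1 → posterior Beta(21/4, 23/4)
obs 9: x=1 → posterior Beta(25/4, 23/4)
obs 10: x=0 → posterior Beta(25/4, 27/4)
obs 11: x=1 → posterior Beta(29/4, 27/4)
obs 12: x=1 → posterior Beta(33/4, 27/4)
obs 13: x=0 → posterior Beta(33/4, 31/4)

alpha=33/4, beta=31/4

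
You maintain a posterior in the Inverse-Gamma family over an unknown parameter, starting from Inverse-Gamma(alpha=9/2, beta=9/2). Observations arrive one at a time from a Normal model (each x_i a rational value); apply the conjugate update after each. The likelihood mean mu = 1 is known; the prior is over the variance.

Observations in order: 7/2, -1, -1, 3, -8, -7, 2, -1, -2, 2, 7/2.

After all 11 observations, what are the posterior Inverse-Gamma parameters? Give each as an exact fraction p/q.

alpha=10, beta=387/4

obs 1: x=7/2 → posterior Inverse-Gamma(5, 61/8)
obs 2: x=-1 → posterior Inverse-Gamma(11/2, 77/8)
obs 3: x=-1 → posterior Inverse-Gamma(6, 93/8)
obs 4: x=3 → posterior Inverse-Gamma(13/2, 109/8)
obs 5: x=-8 → posterior Inverse-Gamma(7, 433/8)
obs 6: x=-7 → posterior Inverse-Gamma(15/2, 689/8)
obs 7: x=2 → posterior Inverse-Gamma(8, 693/8)
obs 8: x=-1 → posterior Inverse-Gamma(17/2, 709/8)
obs 9: x=-2 → posterior Inverse-Gamma(9, 745/8)
obs 10: x=2 → posterior Inverse-Gamma(19/2, 749/8)
obs 11: x=7/2 → posterior Inverse-Gamma(10, 387/4)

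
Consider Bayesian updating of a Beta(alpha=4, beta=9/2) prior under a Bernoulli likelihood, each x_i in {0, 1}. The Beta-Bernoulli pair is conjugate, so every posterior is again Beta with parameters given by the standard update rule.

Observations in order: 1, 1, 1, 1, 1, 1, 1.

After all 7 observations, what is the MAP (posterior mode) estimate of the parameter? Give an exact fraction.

20/27

obs 1: x=1 → posterior Beta(5, 9/2)
obs 2: x=1 → posterior Beta(6, 9/2)
obs 3: x=1 → posterior Beta(7, 9/2)
obs 4: x=1 → posterior Beta(8, 9/2)
obs 5: x=1 → posterior Beta(9, 9/2)
obs 6: x=1 → posterior Beta(10, 9/2)
obs 7: x=1 → posterior Beta(11, 9/2)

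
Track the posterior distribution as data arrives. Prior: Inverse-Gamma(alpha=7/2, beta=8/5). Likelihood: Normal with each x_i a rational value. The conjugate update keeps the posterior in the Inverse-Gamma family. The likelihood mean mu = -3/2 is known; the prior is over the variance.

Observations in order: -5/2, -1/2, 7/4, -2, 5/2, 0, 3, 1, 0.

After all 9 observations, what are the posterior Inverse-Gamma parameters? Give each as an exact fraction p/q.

alpha=8, beta=5041/160

obs 1: x=-5/2 → posterior Inverse-Gamma(4, 21/10)
obs 2: x=-1/2 → posterior Inverse-Gamma(9/2, 13/5)
obs 3: x=7/4 → posterior Inverse-Gamma(5, 1261/160)
obs 4: x=-2 → posterior Inverse-Gamma(11/2, 1281/160)
obs 5: x=5/2 → posterior Inverse-Gamma(6, 2561/160)
obs 6: x=0 → posterior Inverse-Gamma(13/2, 2741/160)
obs 7: x=3 → posterior Inverse-Gamma(7, 4361/160)
obs 8: x=1 → posterior Inverse-Gamma(15/2, 4861/160)
obs 9: x=0 → posterior Inverse-Gamma(8, 5041/160)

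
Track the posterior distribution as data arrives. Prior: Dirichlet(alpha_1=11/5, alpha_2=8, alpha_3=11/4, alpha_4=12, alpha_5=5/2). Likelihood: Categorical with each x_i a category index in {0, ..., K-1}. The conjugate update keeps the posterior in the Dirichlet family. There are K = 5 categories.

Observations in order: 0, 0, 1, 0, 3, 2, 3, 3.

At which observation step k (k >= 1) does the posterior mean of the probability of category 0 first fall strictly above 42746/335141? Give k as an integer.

obs 1: x=0 → posterior Dirichlet(16/5, 8, 11/4, 12, 5/2)
obs 2: x=0 → posterior Dirichlet(21/5, 8, 11/4, 12, 5/2)
obs 3: x=1 → posterior Dirichlet(21/5, 9, 11/4, 12, 5/2)
obs 4: x=0 → posterior Dirichlet(26/5, 9, 11/4, 12, 5/2)
obs 5: x=3 → posterior Dirichlet(26/5, 9, 11/4, 13, 5/2)
obs 6: x=2 → posterior Dirichlet(26/5, 9, 15/4, 13, 5/2)
obs 7: x=3 → posterior Dirichlet(26/5, 9, 15/4, 14, 5/2)
obs 8: x=3 → posterior Dirichlet(26/5, 9, 15/4, 15, 5/2)

k = 2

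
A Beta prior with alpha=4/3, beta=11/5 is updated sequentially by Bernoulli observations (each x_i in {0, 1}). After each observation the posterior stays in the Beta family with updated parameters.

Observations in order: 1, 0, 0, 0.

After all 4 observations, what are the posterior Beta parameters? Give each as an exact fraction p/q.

alpha=7/3, beta=26/5

obs 1: x=1 → posterior Beta(7/3, 11/5)
obs 2: x=0 → posterior Beta(7/3, 16/5)
obs 3: x=0 → posterior Beta(7/3, 21/5)
obs 4: x=0 → posterior Beta(7/3, 26/5)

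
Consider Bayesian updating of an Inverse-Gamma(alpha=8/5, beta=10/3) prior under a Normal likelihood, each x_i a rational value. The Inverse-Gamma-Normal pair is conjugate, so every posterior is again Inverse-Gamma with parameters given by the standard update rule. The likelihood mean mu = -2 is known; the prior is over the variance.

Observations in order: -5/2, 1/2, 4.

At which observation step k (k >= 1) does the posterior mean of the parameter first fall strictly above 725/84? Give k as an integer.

obs 1: x=-5/2 → posterior Inverse-Gamma(21/10, 83/24)
obs 2: x=1/2 → posterior Inverse-Gamma(13/5, 79/12)
obs 3: x=4 → posterior Inverse-Gamma(31/10, 295/12)

k = 3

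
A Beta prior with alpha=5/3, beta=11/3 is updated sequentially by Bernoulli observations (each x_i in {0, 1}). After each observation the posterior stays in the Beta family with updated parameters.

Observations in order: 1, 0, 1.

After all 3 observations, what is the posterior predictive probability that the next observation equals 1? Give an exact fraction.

obs 1: x=1 → posterior Beta(8/3, 11/3)
obs 2: x=0 → posterior Beta(8/3, 14/3)
obs 3: x=1 → posterior Beta(11/3, 14/3)

11/25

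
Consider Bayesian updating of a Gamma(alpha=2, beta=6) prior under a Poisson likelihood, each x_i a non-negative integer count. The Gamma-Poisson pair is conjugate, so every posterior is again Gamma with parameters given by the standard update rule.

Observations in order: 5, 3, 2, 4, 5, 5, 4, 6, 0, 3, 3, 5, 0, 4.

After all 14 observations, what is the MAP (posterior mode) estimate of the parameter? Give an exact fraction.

5/2

obs 1: x=5 → posterior Gamma(7, 7)
obs 2: x=3 → posterior Gamma(10, 8)
obs 3: x=2 → posterior Gamma(12, 9)
obs 4: x=4 → posterior Gamma(16, 10)
obs 5: x=5 → posterior Gamma(21, 11)
obs 6: x=5 → posterior Gamma(26, 12)
obs 7: x=4 → posterior Gamma(30, 13)
obs 8: x=6 → posterior Gamma(36, 14)
obs 9: x=0 → posterior Gamma(36, 15)
obs 10: x=3 → posterior Gamma(39, 16)
obs 11: x=3 → posterior Gamma(42, 17)
obs 12: x=5 → posterior Gamma(47, 18)
obs 13: x=0 → posterior Gamma(47, 19)
obs 14: x=4 → posterior Gamma(51, 20)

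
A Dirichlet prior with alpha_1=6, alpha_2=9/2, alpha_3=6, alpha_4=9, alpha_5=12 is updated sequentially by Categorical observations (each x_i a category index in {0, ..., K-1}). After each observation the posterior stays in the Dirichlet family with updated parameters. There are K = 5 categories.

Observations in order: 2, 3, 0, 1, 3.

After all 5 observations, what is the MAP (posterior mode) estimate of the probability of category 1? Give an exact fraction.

3/25

obs 1: x=2 → posterior Dirichlet(6, 9/2, 7, 9, 12)
obs 2: x=3 → posterior Dirichlet(6, 9/2, 7, 10, 12)
obs 3: x=0 → posterior Dirichlet(7, 9/2, 7, 10, 12)
obs 4: x=1 → posterior Dirichlet(7, 11/2, 7, 10, 12)
obs 5: x=3 → posterior Dirichlet(7, 11/2, 7, 11, 12)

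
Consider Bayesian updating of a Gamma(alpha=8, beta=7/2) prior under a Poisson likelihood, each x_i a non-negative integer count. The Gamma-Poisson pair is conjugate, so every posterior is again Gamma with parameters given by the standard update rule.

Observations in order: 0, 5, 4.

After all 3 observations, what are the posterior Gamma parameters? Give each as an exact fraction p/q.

obs 1: x=0 → posterior Gamma(8, 9/2)
obs 2: x=5 → posterior Gamma(13, 11/2)
obs 3: x=4 → posterior Gamma(17, 13/2)

alpha=17, beta=13/2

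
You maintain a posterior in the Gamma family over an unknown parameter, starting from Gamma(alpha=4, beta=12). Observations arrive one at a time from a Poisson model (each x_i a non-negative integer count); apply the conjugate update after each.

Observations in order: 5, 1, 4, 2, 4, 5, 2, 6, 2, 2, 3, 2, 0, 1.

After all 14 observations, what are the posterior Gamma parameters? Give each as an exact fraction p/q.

alpha=43, beta=26

obs 1: x=5 → posterior Gamma(9, 13)
obs 2: x=1 → posterior Gamma(10, 14)
obs 3: x=4 → posterior Gamma(14, 15)
obs 4: x=2 → posterior Gamma(16, 16)
obs 5: x=4 → posterior Gamma(20, 17)
obs 6: x=5 → posterior Gamma(25, 18)
obs 7: x=2 → posterior Gamma(27, 19)
obs 8: x=6 → posterior Gamma(33, 20)
obs 9: x=2 → posterior Gamma(35, 21)
obs 10: x=2 → posterior Gamma(37, 22)
obs 11: x=3 → posterior Gamma(40, 23)
obs 12: x=2 → posterior Gamma(42, 24)
obs 13: x=0 → posterior Gamma(42, 25)
obs 14: x=1 → posterior Gamma(43, 26)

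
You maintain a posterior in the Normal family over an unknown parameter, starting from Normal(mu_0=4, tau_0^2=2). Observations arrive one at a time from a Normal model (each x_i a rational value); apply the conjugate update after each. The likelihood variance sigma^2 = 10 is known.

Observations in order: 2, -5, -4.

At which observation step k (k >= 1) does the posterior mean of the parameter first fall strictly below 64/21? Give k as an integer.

k = 2

obs 1: x=2 → posterior Normal(11/3, 5/3)
obs 2: x=-5 → posterior Normal(17/7, 10/7)
obs 3: x=-4 → posterior Normal(13/8, 5/4)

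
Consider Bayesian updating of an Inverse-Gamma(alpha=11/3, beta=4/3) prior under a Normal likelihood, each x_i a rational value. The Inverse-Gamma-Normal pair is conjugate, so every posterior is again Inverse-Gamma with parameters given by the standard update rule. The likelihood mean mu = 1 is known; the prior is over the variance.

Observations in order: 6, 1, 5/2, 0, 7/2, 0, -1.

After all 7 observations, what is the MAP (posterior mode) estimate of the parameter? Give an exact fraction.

obs 1: x=6 → posterior Inverse-Gamma(25/6, 83/6)
obs 2: x=1 → posterior Inverse-Gamma(14/3, 83/6)
obs 3: x=5/2 → posterior Inverse-Gamma(31/6, 359/24)
obs 4: x=0 → posterior Inverse-Gamma(17/3, 371/24)
obs 5: x=7/2 → posterior Inverse-Gamma(37/6, 223/12)
obs 6: x=0 → posterior Inverse-Gamma(20/3, 229/12)
obs 7: x=-1 → posterior Inverse-Gamma(43/6, 253/12)

253/98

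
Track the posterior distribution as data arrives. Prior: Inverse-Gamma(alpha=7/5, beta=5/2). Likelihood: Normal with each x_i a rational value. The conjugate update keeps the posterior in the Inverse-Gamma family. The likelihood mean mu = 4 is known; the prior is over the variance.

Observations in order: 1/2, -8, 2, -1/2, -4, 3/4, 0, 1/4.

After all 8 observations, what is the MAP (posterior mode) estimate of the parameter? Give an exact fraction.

11605/512

obs 1: x=1/2 → posterior Inverse-Gamma(19/10, 69/8)
obs 2: x=-8 → posterior Inverse-Gamma(12/5, 645/8)
obs 3: x=2 → posterior Inverse-Gamma(29/10, 661/8)
obs 4: x=-1/2 → posterior Inverse-Gamma(17/5, 371/4)
obs 5: x=-4 → posterior Inverse-Gamma(39/10, 499/4)
obs 6: x=3/4 → posterior Inverse-Gamma(22/5, 4161/32)
obs 7: x=0 → posterior Inverse-Gamma(49/10, 4417/32)
obs 8: x=1/4 → posterior Inverse-Gamma(27/5, 2321/16)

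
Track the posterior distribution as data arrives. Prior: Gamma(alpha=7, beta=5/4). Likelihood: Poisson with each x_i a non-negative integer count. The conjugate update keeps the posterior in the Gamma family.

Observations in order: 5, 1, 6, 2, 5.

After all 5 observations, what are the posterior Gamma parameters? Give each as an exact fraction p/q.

alpha=26, beta=25/4

obs 1: x=5 → posterior Gamma(12, 9/4)
obs 2: x=1 → posterior Gamma(13, 13/4)
obs 3: x=6 → posterior Gamma(19, 17/4)
obs 4: x=2 → posterior Gamma(21, 21/4)
obs 5: x=5 → posterior Gamma(26, 25/4)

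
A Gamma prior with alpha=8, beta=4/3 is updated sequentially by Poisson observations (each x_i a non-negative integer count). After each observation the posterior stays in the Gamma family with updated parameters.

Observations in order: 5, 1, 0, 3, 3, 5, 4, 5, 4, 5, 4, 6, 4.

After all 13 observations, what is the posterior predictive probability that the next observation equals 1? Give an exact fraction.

obs 1: x=5 → posterior Gamma(13, 7/3)
obs 2: x=1 → posterior Gamma(14, 10/3)
obs 3: x=0 → posterior Gamma(14, 13/3)
obs 4: x=3 → posterior Gamma(17, 16/3)
obs 5: x=3 → posterior Gamma(20, 19/3)
obs 6: x=5 → posterior Gamma(25, 22/3)
obs 7: x=4 → posterior Gamma(29, 25/3)
obs 8: x=5 → posterior Gamma(34, 28/3)
obs 9: x=4 → posterior Gamma(38, 31/3)
obs 10: x=5 → posterior Gamma(43, 34/3)
obs 11: x=4 → posterior Gamma(47, 37/3)
obs 12: x=6 → posterior Gamma(53, 40/3)
obs 13: x=4 → posterior Gamma(57, 43/3)

219128102689111989049064433937285876400960465875150100669344259597945181203557989967098515236953/2753938500101040039436769620610811468337369221402426712366782225653998650547757674801058793127936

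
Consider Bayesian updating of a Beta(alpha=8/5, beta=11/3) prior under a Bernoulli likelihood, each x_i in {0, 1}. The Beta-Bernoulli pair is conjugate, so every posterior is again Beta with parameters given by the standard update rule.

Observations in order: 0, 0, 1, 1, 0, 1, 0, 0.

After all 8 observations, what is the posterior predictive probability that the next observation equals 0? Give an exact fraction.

obs 1: x=0 → posterior Beta(8/5, 14/3)
obs 2: x=0 → posterior Beta(8/5, 17/3)
obs 3: x=1 → posterior Beta(13/5, 17/3)
obs 4: x=1 → posterior Beta(18/5, 17/3)
obs 5: x=0 → posterior Beta(18/5, 20/3)
obs 6: x=1 → posterior Beta(23/5, 20/3)
obs 7: x=0 → posterior Beta(23/5, 23/3)
obs 8: x=0 → posterior Beta(23/5, 26/3)

130/199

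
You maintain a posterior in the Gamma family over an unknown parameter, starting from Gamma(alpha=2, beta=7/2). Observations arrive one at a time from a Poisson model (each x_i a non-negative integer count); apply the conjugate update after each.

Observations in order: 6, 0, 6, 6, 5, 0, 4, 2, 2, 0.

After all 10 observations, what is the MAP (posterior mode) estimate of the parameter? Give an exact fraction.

64/27

obs 1: x=6 → posterior Gamma(8, 9/2)
obs 2: x=0 → posterior Gamma(8, 11/2)
obs 3: x=6 → posterior Gamma(14, 13/2)
obs 4: x=6 → posterior Gamma(20, 15/2)
obs 5: x=5 → posterior Gamma(25, 17/2)
obs 6: x=0 → posterior Gamma(25, 19/2)
obs 7: x=4 → posterior Gamma(29, 21/2)
obs 8: x=2 → posterior Gamma(31, 23/2)
obs 9: x=2 → posterior Gamma(33, 25/2)
obs 10: x=0 → posterior Gamma(33, 27/2)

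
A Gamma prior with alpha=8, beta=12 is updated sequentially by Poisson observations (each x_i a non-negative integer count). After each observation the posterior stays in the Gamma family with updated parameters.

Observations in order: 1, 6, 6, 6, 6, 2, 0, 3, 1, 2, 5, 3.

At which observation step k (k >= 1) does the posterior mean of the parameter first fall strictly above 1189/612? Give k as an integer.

obs 1: x=1 → posterior Gamma(9, 13)
obs 2: x=6 → posterior Gamma(15, 14)
obs 3: x=6 → posterior Gamma(21, 15)
obs 4: x=6 → posterior Gamma(27, 16)
obs 5: x=6 → posterior Gamma(33, 17)
obs 6: x=2 → posterior Gamma(35, 18)
obs 7: x=0 → posterior Gamma(35, 19)
obs 8: x=3 → posterior Gamma(38, 20)
obs 9: x=1 → posterior Gamma(39, 21)
obs 10: x=2 → posterior Gamma(41, 22)
obs 11: x=5 → posterior Gamma(46, 23)
obs 12: x=3 → posterior Gamma(49, 24)

k = 6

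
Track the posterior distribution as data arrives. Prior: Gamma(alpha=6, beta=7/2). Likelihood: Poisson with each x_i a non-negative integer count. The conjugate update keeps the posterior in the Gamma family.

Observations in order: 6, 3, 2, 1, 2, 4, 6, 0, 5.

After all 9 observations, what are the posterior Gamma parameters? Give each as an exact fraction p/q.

alpha=35, beta=25/2

obs 1: x=6 → posterior Gamma(12, 9/2)
obs 2: x=3 → posterior Gamma(15, 11/2)
obs 3: x=2 → posterior Gamma(17, 13/2)
obs 4: x=1 → posterior Gamma(18, 15/2)
obs 5: x=2 → posterior Gamma(20, 17/2)
obs 6: x=4 → posterior Gamma(24, 19/2)
obs 7: x=6 → posterior Gamma(30, 21/2)
obs 8: x=0 → posterior Gamma(30, 23/2)
obs 9: x=5 → posterior Gamma(35, 25/2)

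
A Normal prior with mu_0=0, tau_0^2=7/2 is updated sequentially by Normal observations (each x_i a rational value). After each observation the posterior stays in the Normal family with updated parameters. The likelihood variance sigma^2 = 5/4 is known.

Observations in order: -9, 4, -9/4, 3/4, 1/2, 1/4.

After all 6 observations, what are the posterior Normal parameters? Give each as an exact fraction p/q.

mu_0=-161/178, tau_0^2=35/178

obs 1: x=-9 → posterior Normal(-126/19, 35/38)
obs 2: x=4 → posterior Normal(-70/33, 35/66)
obs 3: x=-9/4 → posterior Normal(-203/94, 35/94)
obs 4: x=3/4 → posterior Normal(-91/61, 35/122)
obs 5: x=1/2 → posterior Normal(-28/25, 7/30)
obs 6: x=1/4 → posterior Normal(-161/178, 35/178)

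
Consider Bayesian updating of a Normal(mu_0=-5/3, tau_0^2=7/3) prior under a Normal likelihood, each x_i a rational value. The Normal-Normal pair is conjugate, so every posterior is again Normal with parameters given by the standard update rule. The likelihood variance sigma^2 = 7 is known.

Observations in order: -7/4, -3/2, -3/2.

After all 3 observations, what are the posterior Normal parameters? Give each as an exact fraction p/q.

obs 1: x=-7/4 → posterior Normal(-27/16, 7/4)
obs 2: x=-3/2 → posterior Normal(-33/20, 7/5)
obs 3: x=-3/2 → posterior Normal(-13/8, 7/6)

mu_0=-13/8, tau_0^2=7/6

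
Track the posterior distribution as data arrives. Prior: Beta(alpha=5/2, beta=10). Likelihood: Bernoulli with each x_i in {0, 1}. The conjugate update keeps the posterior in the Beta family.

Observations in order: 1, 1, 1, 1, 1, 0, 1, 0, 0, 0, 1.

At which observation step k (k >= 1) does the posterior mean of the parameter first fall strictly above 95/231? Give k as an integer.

obs 1: x=1 → posterior Beta(7/2, 10)
obs 2: x=1 → posterior Beta(9/2, 10)
obs 3: x=1 → posterior Beta(11/2, 10)
obs 4: x=1 → posterior Beta(13/2, 10)
obs 5: x=1 → posterior Beta(15/2, 10)
obs 6: x=0 → posterior Beta(15/2, 11)
obs 7: x=1 → posterior Beta(17/2, 11)
obs 8: x=0 → posterior Beta(17/2, 12)
obs 9: x=0 → posterior Beta(17/2, 13)
obs 10: x=0 → posterior Beta(17/2, 14)
obs 11: x=1 → posterior Beta(19/2, 14)

k = 5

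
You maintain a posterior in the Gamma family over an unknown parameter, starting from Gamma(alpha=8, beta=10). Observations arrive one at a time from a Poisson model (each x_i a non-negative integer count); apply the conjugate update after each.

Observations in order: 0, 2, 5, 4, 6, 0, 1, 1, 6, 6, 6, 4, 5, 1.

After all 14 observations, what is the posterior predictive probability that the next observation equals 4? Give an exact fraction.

obs 1: x=0 → posterior Gamma(8, 11)
obs 2: x=2 → posterior Gamma(10, 12)
obs 3: x=5 → posterior Gamma(15, 13)
obs 4: x=4 → posterior Gamma(19, 14)
obs 5: x=6 → posterior Gamma(25, 15)
obs 6: x=0 → posterior Gamma(25, 16)
obs 7: x=1 → posterior Gamma(26, 17)
obs 8: x=1 → posterior Gamma(27, 18)
obs 9: x=6 → posterior Gamma(33, 19)
obs 10: x=6 → posterior Gamma(39, 20)
obs 11: x=6 → posterior Gamma(45, 21)
obs 12: x=4 → posterior Gamma(49, 22)
obs 13: x=5 → posterior Gamma(54, 23)
obs 14: x=1 → posterior Gamma(55, 24)

692294073580146514254953654762601418695324630832000820432048843351893573575376896/6018531076210112040799931070577897870431567650673088110124808736145496368408203125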